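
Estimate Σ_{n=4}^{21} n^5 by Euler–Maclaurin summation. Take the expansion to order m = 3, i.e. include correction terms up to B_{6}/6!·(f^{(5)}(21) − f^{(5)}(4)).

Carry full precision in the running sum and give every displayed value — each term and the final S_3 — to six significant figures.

Integral: ∫_4^21 x^5 dx = 1.42937e+07.
½[f(4) + f(21)] = ½[1024.00 + 4.08410e+06] = 2.04256e+06.
Integral + boundary = 1.63362e+07.
k=1: B_{2}/(2)! × [f^{(1)}(21) − f^{(1)}(4)] = 1/12 × (972405 − 1280.00) = 80927.1.
Running total after k=1: 1.64172e+07.
k=2: B_{4}/(4)! × [f^{(3)}(21) − f^{(3)}(4)] = −1/720 × (26460.0 − 960.000) = -35.4167.
Running total after k=2: 1.64171e+07.
k=3: B_{6}/(6)! × [f^{(5)}(21) − f^{(5)}(4)] = 1/30240 × (120.000 − 120.000) = 0.00000.

S_3 ≈ 1.64171e+07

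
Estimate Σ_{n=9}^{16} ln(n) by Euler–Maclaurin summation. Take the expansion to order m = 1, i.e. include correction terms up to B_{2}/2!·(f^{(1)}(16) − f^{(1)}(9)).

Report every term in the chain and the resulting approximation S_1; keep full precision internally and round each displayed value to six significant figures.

S_1 ≈ 20.0673

Integral: ∫_9^16 ln(x) dx = 17.5864.
Endpoint term: (f(9) + f(16))/2 = (2.19722 + 2.77259)/2 = 2.48491.
Integral + boundary = 20.0713.
Order-1 term: 1/12 · (0.0625000 − 0.111111) = -0.00405093.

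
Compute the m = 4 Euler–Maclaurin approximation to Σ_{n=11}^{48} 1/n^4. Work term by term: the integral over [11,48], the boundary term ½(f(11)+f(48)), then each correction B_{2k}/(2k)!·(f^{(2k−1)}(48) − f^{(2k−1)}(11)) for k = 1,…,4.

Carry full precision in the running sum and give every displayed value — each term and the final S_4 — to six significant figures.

S_4 ≈ 0.000283729

Integral: ∫_11^48 1/x^4 dx = 0.000247424.
½[f(11) + f(48)] = ½[6.83013e-05 + 1.88380e-07] = 3.42449e-05.
Running total after boundary: 0.000281669.
Correction k=1: B_{2}/2! · (f^{(1)}(48) − f^{(1)}(11)) = 1/12 · (-1.56983e-08 − (-2.48369e-05)) = 2.06843e-06.
After k=1: 0.000283737.
Correction k=2: B_{4}/4! · (f^{(3)}(48) − f^{(3)}(11)) = −1/720 · (-2.04406e-10 − (-6.15790e-06)) = -8.55235e-09.
After k=2: 0.000283729.
Correction k=3: B_{6}/6! · (f^{(5)}(48) − f^{(5)}(11)) = 1/30240 · (-4.96819e-12 − (-2.84994e-06)) = 9.42438e-11.
After k=3: 0.000283729.
Correction k=4: B_{8}/8! · (f^{(7)}(48) − f^{(7)}(11)) = −1/1209600 · (-1.94070e-13 − (-2.11979e-06)) = -1.75247e-12.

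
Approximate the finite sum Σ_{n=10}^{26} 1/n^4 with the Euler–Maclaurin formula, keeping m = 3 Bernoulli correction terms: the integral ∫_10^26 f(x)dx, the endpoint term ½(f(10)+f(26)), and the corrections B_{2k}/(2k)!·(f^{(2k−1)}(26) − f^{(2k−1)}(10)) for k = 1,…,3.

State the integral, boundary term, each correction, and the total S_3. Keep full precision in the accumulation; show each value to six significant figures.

Integral: ∫_10^26 1/x^4 dx = 0.000314368.
½[f(10) + f(26)] = ½[0.000100000 + 2.18830e-06] = 5.10941e-05.
Running total after boundary: 0.000365462.
k=1: B_{2}/(2)! × [f^{(1)}(26) − f^{(1)}(10)] = 1/12 × (-3.36661e-07 − (-4.00000e-05)) = 3.30528e-06.
Running total after k=1: 0.000368768.
k=2: B_{4}/(4)! × [f^{(3)}(26) − f^{(3)}(10)] = −1/720 × (-1.49406e-08 − (-1.20000e-05)) = -1.66459e-08.
Running total after k=2: 0.000368751.
k=3: B_{6}/(6)! × [f^{(5)}(26) − f^{(5)}(10)] = 1/30240 × (-1.23768e-09 − (-6.72000e-06)) = 2.22181e-10.

S_3 ≈ 0.000368751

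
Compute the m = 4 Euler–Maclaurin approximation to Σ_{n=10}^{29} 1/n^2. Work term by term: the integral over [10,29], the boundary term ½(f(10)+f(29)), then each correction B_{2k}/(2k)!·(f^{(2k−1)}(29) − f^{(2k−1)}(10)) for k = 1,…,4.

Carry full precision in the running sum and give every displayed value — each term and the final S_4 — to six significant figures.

S_4 ≈ 0.0712713

The integral term ∫_10^29 1/x^2 dx = 0.0655172.
½[f(10) + f(29)] = ½[0.0100000 + 0.00118906] = 0.00559453.
Running total after boundary: 0.0711118.
Order-1 term: 1/12 · (-8.20042e-05 − (-0.00200000)) = 0.000159833.
Partial sum through k=1: 0.0712716.
Order-2 term: −1/720 · (-1.17010e-06 − (-0.000240000)) = -3.31708e-07.
Partial sum through k=2: 0.0712713.
Order-3 term: 1/30240 · (-4.17394e-08 − (-7.20000e-05)) = 2.37957e-09.
Partial sum through k=3: 0.0712713.
Order-4 term: −1/1209600 · (-2.77932e-09 − (-4.03200e-05)) = -3.33310e-11.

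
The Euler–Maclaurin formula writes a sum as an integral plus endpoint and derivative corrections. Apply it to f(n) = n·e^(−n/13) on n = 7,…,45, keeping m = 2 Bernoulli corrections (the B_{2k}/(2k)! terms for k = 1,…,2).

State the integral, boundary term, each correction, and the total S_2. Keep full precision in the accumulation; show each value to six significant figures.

The integral term ∫_7^45 x·e^(−x/13) dx = 128.086.
½[f(7) + f(45)] = ½[4.08552 + 1.41217] = 2.74884.
Running total after boundary: 130.835.
Order-1 term: 1/12 · (-0.0772466 − 0.269375) = -0.0288851.
After k=1: 130.806.
Order-2 term: −1/720 · (-8.57026e-05 − 0.00850098) = 1.19259e-05.

S_2 ≈ 130.806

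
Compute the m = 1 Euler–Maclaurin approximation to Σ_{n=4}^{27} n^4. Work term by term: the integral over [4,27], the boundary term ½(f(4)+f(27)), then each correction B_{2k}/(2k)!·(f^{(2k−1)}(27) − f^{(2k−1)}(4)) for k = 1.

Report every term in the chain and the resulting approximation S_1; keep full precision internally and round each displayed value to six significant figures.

Integral: ∫_4^27 x^4 dx = 2.86958e+06.
Endpoint term: (f(4) + f(27))/2 = (256.000 + 531441)/2 = 265848.
Running total after boundary: 3.13543e+06.
Order-1 term: 1/12 · (78732.0 − 256.000) = 6539.67.

S_1 ≈ 3.14196e+06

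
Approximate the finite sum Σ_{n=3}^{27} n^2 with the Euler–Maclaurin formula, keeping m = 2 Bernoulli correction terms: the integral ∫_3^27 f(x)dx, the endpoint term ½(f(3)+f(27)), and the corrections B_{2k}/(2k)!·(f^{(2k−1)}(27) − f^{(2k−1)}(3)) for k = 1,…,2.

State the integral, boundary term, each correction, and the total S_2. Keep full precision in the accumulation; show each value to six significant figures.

S_2 ≈ 6925.00

Integral: ∫_3^27 x^2 dx = 6552.00.
Boundary: ½(f(3) + f(27)) = ½(9.00000 + 729.000) = 369.000.
Running total after boundary: 6921.00.
Correction k=1: B_{2}/2! · (f^{(1)}(27) − f^{(1)}(3)) = 1/12 · (54.0000 − 6.00000) = 4.00000.
Partial sum through k=1: 6925.00.
Correction k=2: B_{4}/4! · (f^{(3)}(27) − f^{(3)}(3)) = −1/720 · (0.00000 − 0.00000) = 0.00000.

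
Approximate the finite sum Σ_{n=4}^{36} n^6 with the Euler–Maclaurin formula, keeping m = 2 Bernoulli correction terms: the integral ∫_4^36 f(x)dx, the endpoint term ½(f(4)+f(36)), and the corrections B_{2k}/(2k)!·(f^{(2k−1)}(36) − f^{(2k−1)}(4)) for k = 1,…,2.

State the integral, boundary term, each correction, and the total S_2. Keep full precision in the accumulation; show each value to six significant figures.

Integral: ∫_4^36 x^6 dx = 1.11949e+10.
Endpoint term: (f(4) + f(36))/2 = (4096.00 + 2.17678e+09)/2 = 1.08839e+09.
Integral + boundary = 1.22833e+10.
k=1: B_{2}/(2)! × [f^{(1)}(36) − f^{(1)}(4)] = 1/12 × (3.62797e+08 − 6144.00) = 3.02326e+07.
After k=1: 1.23135e+10.
k=2: B_{4}/(4)! × [f^{(3)}(36) − f^{(3)}(4)] = −1/720 × (5.59872e+06 − 7680.00) = -7765.33.

S_2 ≈ 1.23135e+10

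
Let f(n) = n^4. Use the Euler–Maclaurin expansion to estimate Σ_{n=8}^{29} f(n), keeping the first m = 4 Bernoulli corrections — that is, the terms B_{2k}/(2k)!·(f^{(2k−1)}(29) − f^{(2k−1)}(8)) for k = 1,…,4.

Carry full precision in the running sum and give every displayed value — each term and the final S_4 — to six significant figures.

S_4 ≈ 4.45932e+06

The integral term ∫_8^29 x^4 dx = 4.09568e+06.
½[f(8) + f(29)] = ½[4096.00 + 707281] = 355688.
Integral + boundary = 4.45136e+06.
Correction k=1: B_{2}/2! · (f^{(1)}(29) − f^{(1)}(8)) = 1/12 · (97556.0 − 2048.00) = 7959.00.
After k=1: 4.45932e+06.
Correction k=2: B_{4}/4! · (f^{(3)}(29) − f^{(3)}(8)) = −1/720 · (696.000 − 192.000) = -0.700000.
After k=2: 4.45932e+06.
Correction k=3: B_{6}/6! · (f^{(5)}(29) − f^{(5)}(8)) = 1/30240 · (0.00000 − 0.00000) = 0.00000.
After k=3: 4.45932e+06.
Correction k=4: B_{8}/8! · (f^{(7)}(29) − f^{(7)}(8)) = −1/1209600 · (0.00000 − 0.00000) = 0.00000.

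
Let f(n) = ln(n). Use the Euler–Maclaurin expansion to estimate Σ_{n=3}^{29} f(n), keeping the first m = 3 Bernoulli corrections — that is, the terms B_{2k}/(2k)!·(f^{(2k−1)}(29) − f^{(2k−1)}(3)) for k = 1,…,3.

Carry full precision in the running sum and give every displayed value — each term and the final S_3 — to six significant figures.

S_3 ≈ 70.5639

The integral term ∫_3^29 ln(x) dx = 68.3557.
Endpoint term: (f(3) + f(29))/2 = (1.09861 + 3.36730)/2 = 2.23295.
So far: 70.5887.
Order-1 term: 1/12 · (0.0344828 − 0.333333) = -0.0249042.
Partial sum through k=1: 70.5638.
Order-2 term: −1/720 · (8.20042e-05 − 0.0740741) = 0.000102767.
Partial sum through k=2: 70.5639.
Order-3 term: 1/30240 · (1.17010e-06 − 0.0987654) = -3.26601e-06.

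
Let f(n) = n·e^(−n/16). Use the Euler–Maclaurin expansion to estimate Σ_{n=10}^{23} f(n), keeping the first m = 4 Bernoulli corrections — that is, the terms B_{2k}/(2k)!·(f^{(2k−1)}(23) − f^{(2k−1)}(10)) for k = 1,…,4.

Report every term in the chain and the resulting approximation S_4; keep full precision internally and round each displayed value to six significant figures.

The integral term ∫_10^23 x·e^(−x/16) dx = 74.4558.
½[f(10) + f(23)] = ½[5.35261 + 5.46298] = 5.40780.
Integral + boundary = 79.8636.
Order-1 term: 1/12 · (-0.103915 − 0.200723) = -0.0253865.
Partial sum through k=1: 79.8382.
Order-2 term: −1/720 · (0.00144971 − 0.00496580) = 4.88346e-06.
Partial sum through k=2: 79.8382.
Order-3 term: 1/30240 · (1.29115e-05 − 3.57326e-05) = -7.54665e-10.
Partial sum through k=3: 79.8382.
Order-4 term: −1/1209600 · (7.87502e-08 − 2.03388e-07) = 1.03041e-13.

S_4 ≈ 79.8382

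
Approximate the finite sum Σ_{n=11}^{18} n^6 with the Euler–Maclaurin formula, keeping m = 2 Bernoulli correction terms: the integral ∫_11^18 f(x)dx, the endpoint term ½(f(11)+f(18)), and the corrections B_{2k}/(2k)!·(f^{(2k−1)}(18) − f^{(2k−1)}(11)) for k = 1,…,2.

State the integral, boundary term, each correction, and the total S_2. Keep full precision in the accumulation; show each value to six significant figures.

S_2 ≈ 1.03432e+08

The integral term ∫_11^18 x^6 dx = 8.46761e+07.
½[f(11) + f(18)] = ½[1.77156e+06 + 3.40122e+07] = 1.78919e+07.
So far: 1.02568e+08.
k=1: B_{2}/(2)! × [f^{(1)}(18) − f^{(1)}(11)] = 1/12 × (1.13374e+07 − 966306) = 864258.
Partial sum through k=1: 1.03432e+08.
k=2: B_{4}/(4)! × [f^{(3)}(18) − f^{(3)}(11)] = −1/720 × (699840 − 159720) = -750.167.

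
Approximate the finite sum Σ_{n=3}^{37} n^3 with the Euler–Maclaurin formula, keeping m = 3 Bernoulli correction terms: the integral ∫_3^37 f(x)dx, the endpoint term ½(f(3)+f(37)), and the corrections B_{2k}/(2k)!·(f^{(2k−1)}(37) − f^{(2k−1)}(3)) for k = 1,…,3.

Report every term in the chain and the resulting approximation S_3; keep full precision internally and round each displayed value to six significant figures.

S_3 ≈ 494200

The integral term ∫_3^37 x^3 dx = 468520.
Boundary: ½(f(3) + f(37)) = ½(27.0000 + 50653.0) = 25340.0.
So far: 493860.
k=1: B_{2}/(2)! × [f^{(1)}(37) − f^{(1)}(3)] = 1/12 × (4107.00 − 27.0000) = 340.000.
Running total after k=1: 494200.
k=2: B_{4}/(4)! × [f^{(3)}(37) − f^{(3)}(3)] = −1/720 × (6.00000 − 6.00000) = 0.00000.
Running total after k=2: 494200.
k=3: B_{6}/(6)! × [f^{(5)}(37) − f^{(5)}(3)] = 1/30240 × (0.00000 − 0.00000) = 0.00000.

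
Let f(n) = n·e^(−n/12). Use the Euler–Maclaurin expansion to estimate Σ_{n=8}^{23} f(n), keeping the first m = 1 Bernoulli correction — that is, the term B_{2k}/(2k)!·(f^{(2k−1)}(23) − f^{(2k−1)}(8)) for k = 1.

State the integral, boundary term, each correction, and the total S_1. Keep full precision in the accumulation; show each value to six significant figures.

S_1 ≈ 65.1594

∫_8^23 x·e^(−x/12) dx evaluates to 61.4396.
½[f(8) + f(23)] = ½[4.10734 + 3.38322] = 3.74528.
Running total after boundary: 65.1849.
Correction k=1: B_{2}/2! · (f^{(1)}(23) − f^{(1)}(8)) = 1/12 · (-0.134838 − 0.171139) = -0.0254981.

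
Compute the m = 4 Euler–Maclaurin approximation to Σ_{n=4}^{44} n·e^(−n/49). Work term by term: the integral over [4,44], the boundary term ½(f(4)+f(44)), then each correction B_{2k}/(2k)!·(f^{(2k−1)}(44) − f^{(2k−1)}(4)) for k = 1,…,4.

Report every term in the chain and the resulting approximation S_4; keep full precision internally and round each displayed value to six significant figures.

Integral: ∫_4^44 x·e^(−x/49) dx = 536.899.
Endpoint term: (f(4) + f(44))/2 = (3.68644 + 17.9256)/2 = 10.8060.
So far: 547.705.
Order-1 term: 1/12 · (0.0415715 − 0.846377) = -0.0670671.
Partial sum through k=1: 547.638.
Order-2 term: −1/720 · (0.000356673 − 0.00112020) = 1.06045e-06.
Partial sum through k=2: 547.638.
Order-3 term: 1/30240 · (2.89892e-07 − 7.86292e-07) = -1.64153e-11.
Partial sum through k=3: 547.638.
Order-4 term: −1/1209600 · (1.79606e-10 − 4.60654e-10) = 2.32348e-16.

S_4 ≈ 547.638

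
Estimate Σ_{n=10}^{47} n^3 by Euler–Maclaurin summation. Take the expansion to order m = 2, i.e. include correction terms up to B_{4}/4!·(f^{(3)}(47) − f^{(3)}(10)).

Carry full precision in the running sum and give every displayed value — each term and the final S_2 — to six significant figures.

∫_10^47 x^3 dx evaluates to 1.21742e+06.
Endpoint term: (f(10) + f(47))/2 = (1000.00 + 103823)/2 = 52411.5.
So far: 1.26983e+06.
Correction k=1: B_{2}/2! · (f^{(1)}(47) − f^{(1)}(10)) = 1/12 · (6627.00 − 300.000) = 527.250.
After k=1: 1.27036e+06.
Correction k=2: B_{4}/4! · (f^{(3)}(47) − f^{(3)}(10)) = −1/720 · (6.00000 − 6.00000) = 0.00000.

S_2 ≈ 1.27036e+06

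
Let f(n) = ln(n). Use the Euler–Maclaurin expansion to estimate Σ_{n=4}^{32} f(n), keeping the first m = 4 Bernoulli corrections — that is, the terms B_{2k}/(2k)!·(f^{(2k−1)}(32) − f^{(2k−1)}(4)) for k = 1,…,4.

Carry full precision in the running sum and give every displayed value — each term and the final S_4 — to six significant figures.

S_4 ≈ 79.7662

∫_4^32 ln(x) dx evaluates to 77.3584.
Endpoint term: (f(4) + f(32))/2 = (1.38629 + 3.46574)/2 = 2.42602.
So far: 79.7844.
k=1: B_{2}/(2)! × [f^{(1)}(32) − f^{(1)}(4)] = 1/12 × (0.0312500 − 0.250000) = -0.0182292.
Partial sum through k=1: 79.7662.
k=2: B_{4}/(4)! × [f^{(3)}(32) − f^{(3)}(4)] = −1/720 × (6.10352e-05 − 0.0312500) = 4.33180e-05.
Partial sum through k=2: 79.7662.
k=3: B_{6}/(6)! × [f^{(5)}(32) − f^{(5)}(4)] = 1/30240 × (7.15256e-07 − 0.0234375) = -7.75026e-07.
Partial sum through k=3: 79.7662.
k=4: B_{8}/(8)! × [f^{(7)}(32) − f^{(7)}(4)] = −1/1209600 × (2.09548e-08 − 0.0439453) = 3.63304e-08.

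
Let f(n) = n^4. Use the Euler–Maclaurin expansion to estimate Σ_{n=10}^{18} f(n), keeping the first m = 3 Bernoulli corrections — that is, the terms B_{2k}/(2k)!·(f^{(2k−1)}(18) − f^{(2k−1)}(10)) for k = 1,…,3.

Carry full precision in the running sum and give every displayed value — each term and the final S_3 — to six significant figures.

The integral term ∫_10^18 x^4 dx = 357914.
Endpoint term: (f(10) + f(18))/2 = (10000.0 + 104976)/2 = 57488.0.
Running total after boundary: 415402.
Correction k=1: B_{2}/2! · (f^{(1)}(18) − f^{(1)}(10)) = 1/12 · (23328.0 − 4000.00) = 1610.67.
Partial sum through k=1: 417012.
Correction k=2: B_{4}/4! · (f^{(3)}(18) − f^{(3)}(10)) = −1/720 · (432.000 − 240.000) = -0.266667.
Partial sum through k=2: 417012.
Correction k=3: B_{6}/6! · (f^{(5)}(18) − f^{(5)}(10)) = 1/30240 · (0.00000 − 0.00000) = 0.00000.

S_3 ≈ 417012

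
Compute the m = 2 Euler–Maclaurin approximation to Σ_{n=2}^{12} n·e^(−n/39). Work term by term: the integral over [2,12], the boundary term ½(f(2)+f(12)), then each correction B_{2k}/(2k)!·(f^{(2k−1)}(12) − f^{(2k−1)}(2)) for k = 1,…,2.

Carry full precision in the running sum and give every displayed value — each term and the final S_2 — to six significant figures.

S_2 ≈ 62.1988

Integral: ∫_2^12 x·e^(−x/39) dx = 56.8707.
½[f(2) + f(12)] = ½[1.90002 + 8.82170] = 5.36086.
Integral + boundary = 62.2315.
k=1: B_{2}/(2)! × [f^{(1)}(12) − f^{(1)}(2)] = 1/12 × (0.508944 − 0.901292) = -0.0326957.
Running total after k=1: 62.1988.
k=2: B_{4}/(4)! × [f^{(3)}(12) − f^{(3)}(2)] = −1/720 × (0.00130127 − 0.00184176) = 7.50682e-07.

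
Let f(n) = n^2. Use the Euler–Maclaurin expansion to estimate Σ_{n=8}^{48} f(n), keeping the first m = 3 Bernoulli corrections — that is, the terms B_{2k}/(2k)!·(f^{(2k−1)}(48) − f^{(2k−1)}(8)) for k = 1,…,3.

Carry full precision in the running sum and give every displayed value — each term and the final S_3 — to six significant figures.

The integral term ∫_8^48 x^2 dx = 36693.3.
Endpoint term: (f(8) + f(48))/2 = (64.0000 + 2304.00)/2 = 1184.00.
Running total after boundary: 37877.3.
Correction k=1: B_{2}/2! · (f^{(1)}(48) − f^{(1)}(8)) = 1/12 · (96.0000 − 16.0000) = 6.66667.
Partial sum through k=1: 37884.0.
Correction k=2: B_{4}/4! · (f^{(3)}(48) − f^{(3)}(8)) = −1/720 · (0.00000 − 0.00000) = 0.00000.
Partial sum through k=2: 37884.0.
Correction k=3: B_{6}/6! · (f^{(5)}(48) − f^{(5)}(8)) = 1/30240 · (0.00000 − 0.00000) = 0.00000.

S_3 ≈ 37884.0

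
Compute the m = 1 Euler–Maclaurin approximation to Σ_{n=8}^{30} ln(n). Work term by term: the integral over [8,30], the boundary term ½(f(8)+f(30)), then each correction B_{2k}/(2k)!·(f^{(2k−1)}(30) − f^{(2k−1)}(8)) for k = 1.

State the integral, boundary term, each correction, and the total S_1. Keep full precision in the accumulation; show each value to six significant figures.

S_1 ≈ 66.1331

∫_8^30 ln(x) dx evaluates to 63.4004.
½[f(8) + f(30)] = ½[2.07944 + 3.40120] = 2.74032.
Running total after boundary: 66.1407.
Correction k=1: B_{2}/2! · (f^{(1)}(30) − f^{(1)}(8)) = 1/12 · (0.0333333 − 0.125000) = -0.00763889.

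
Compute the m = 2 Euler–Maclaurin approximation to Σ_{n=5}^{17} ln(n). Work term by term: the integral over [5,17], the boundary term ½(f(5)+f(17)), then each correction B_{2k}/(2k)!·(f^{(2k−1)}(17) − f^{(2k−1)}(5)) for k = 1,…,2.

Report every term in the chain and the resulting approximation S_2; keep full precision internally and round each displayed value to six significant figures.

S_2 ≈ 30.3270

Integral: ∫_5^17 ln(x) dx = 28.1174.
Boundary: ½(f(5) + f(17)) = ½(1.60944 + 2.83321) = 2.22133.
Integral + boundary = 30.3388.
Correction k=1: B_{2}/2! · (f^{(1)}(17) − f^{(1)}(5)) = 1/12 · (0.0588235 − 0.200000) = -0.0117647.
Running total after k=1: 30.3270.
Correction k=2: B_{4}/4! · (f^{(3)}(17) − f^{(3)}(5)) = −1/720 · (0.000407083 − 0.0160000) = 2.16568e-05.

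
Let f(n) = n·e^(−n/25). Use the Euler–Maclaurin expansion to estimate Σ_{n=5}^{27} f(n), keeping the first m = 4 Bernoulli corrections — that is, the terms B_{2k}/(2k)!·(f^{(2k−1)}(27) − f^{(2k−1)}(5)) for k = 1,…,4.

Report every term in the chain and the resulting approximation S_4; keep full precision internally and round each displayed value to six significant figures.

∫_5^27 x·e^(−x/25) dx evaluates to 172.574.
Boundary: ½(f(5) + f(27)) = ½(4.09365 + 9.16908) = 6.63137.
Running total after boundary: 179.205.
k=1: B_{2}/(2)! × [f^{(1)}(27) − f^{(1)}(5)] = 1/12 × (-0.0271676 − 0.654985) = -0.0568460.
After k=1: 179.148.
k=2: B_{4}/(4)! × [f^{(3)}(27) − f^{(3)}(5)] = −1/720 × (0.00104324 − 0.00366791) = 3.64538e-06.
After k=2: 179.148.
k=3: B_{6}/(6)! × [f^{(5)}(27) − f^{(5)}(5)] = 1/30240 × (3.40791e-06 − 1.00606e-05) = -2.19995e-10.
After k=3: 179.148.
k=4: B_{8}/(8)! × [f^{(7)}(27) − f^{(7)}(5)] = −1/1209600 × (8.23462e-09 − 2.28039e-08) = 1.20447e-14.

S_4 ≈ 179.148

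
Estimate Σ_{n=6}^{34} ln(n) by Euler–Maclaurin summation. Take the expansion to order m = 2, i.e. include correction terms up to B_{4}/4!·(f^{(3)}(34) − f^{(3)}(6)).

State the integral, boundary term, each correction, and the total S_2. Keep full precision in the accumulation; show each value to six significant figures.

S_2 ≈ 83.7933

The integral term ∫_6^34 ln(x) dx = 81.1457.
Endpoint term: (f(6) + f(34))/2 = (1.79176 + 3.52636)/2 = 2.65906.
So far: 83.8048.
Order-1 term: 1/12 · (0.0294118 − 0.166667) = -0.0114379.
After k=1: 83.7933.
Order-2 term: −1/720 · (5.08854e-05 − 0.00925926) = 1.27894e-05.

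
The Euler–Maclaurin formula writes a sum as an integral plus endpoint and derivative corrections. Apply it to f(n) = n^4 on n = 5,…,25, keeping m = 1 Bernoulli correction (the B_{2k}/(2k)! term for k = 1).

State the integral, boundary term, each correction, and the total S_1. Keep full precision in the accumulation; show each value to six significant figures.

Integral: ∫_5^25 x^4 dx = 1.95250e+06.
½[f(5) + f(25)] = ½[625.000 + 390625] = 195625.
Integral + boundary = 2.14812e+06.
Order-1 term: 1/12 · (62500.0 − 500.000) = 5166.67.

S_1 ≈ 2.15329e+06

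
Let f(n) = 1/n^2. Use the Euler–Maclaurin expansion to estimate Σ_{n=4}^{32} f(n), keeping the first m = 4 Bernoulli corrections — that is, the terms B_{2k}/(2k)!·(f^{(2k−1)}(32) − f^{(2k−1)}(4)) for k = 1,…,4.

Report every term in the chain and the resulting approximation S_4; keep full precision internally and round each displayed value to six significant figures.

S_4 ≈ 0.253056

Integral: ∫_4^32 1/x^2 dx = 0.218750.
Endpoint term: (f(4) + f(32))/2 = (0.0625000 + 0.000976562)/2 = 0.0317383.
Running total after boundary: 0.250488.
Correction k=1: B_{2}/2! · (f^{(1)}(32) − f^{(1)}(4)) = 1/12 · (-6.10352e-05 − (-0.0312500)) = 0.00259908.
Partial sum through k=1: 0.253087.
Correction k=2: B_{4}/4! · (f^{(3)}(32) − f^{(3)}(4)) = −1/720 · (-7.15256e-07 − (-0.0234375)) = -3.25511e-05.
Partial sum through k=2: 0.253055.
Correction k=3: B_{6}/6! · (f^{(5)}(32) − f^{(5)}(4)) = 1/30240 · (-2.09548e-08 − (-0.0439453)) = 1.45322e-06.
Partial sum through k=3: 0.253056.
Correction k=4: B_{8}/8! · (f^{(7)}(32) − f^{(7)}(4)) = −1/1209600 · (-1.14596e-09 − (-0.153809)) = -1.27157e-07.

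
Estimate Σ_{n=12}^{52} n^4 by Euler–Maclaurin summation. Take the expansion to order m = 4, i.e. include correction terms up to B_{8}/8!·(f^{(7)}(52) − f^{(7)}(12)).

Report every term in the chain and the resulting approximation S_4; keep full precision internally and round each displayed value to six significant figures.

S_4 ≈ 7.97035e+07

∫_12^52 x^4 dx evaluates to 7.59910e+07.
Boundary: ½(f(12) + f(52)) = ½(20736.0 + 7.31162e+06) = 3.66618e+06.
Running total after boundary: 7.96572e+07.
Order-1 term: 1/12 · (562432 − 6912.00) = 46293.3.
Running total after k=1: 7.97035e+07.
Order-2 term: −1/720 · (1248.00 − 288.000) = -1.33333.
Running total after k=2: 7.97035e+07.
Order-3 term: 1/30240 · (0.00000 − 0.00000) = 0.00000.
Running total after k=3: 7.97035e+07.
Order-4 term: −1/1209600 · (0.00000 − 0.00000) = 0.00000.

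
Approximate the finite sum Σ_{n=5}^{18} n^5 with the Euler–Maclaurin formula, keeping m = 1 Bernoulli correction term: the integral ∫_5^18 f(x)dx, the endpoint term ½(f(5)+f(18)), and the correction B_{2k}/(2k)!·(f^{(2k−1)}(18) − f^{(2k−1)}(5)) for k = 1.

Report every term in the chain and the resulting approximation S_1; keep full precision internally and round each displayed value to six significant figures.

S_1 ≈ 6.65593e+06

The integral term ∫_5^18 x^5 dx = 5.66610e+06.
Endpoint term: (f(5) + f(18))/2 = (3125.00 + 1.88957e+06)/2 = 946346.
So far: 6.61245e+06.
Order-1 term: 1/12 · (524880 − 3125.00) = 43479.6.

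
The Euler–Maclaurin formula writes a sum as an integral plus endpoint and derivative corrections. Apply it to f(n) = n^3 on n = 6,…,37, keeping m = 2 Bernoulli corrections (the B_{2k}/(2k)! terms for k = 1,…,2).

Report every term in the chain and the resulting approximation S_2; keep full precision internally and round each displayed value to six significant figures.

The integral term ∫_6^37 x^3 dx = 468216.
½[f(6) + f(37)] = ½[216.000 + 50653.0] = 25434.5.
So far: 493651.
Correction k=1: B_{2}/2! · (f^{(1)}(37) − f^{(1)}(6)) = 1/12 · (4107.00 − 108.000) = 333.250.
After k=1: 493984.
Correction k=2: B_{4}/4! · (f^{(3)}(37) − f^{(3)}(6)) = −1/720 · (6.00000 − 6.00000) = 0.00000.

S_2 ≈ 493984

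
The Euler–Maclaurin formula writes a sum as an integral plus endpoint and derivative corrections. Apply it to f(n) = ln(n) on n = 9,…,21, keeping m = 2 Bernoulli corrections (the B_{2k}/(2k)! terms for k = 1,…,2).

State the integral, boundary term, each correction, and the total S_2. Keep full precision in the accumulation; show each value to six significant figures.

S_2 ≈ 34.7755

Integral: ∫_9^21 ln(x) dx = 32.1599.
Endpoint term: (f(9) + f(21))/2 = (2.19722 + 3.04452)/2 = 2.62087.
Running total after boundary: 34.7808.
Correction k=1: B_{2}/2! · (f^{(1)}(21) − f^{(1)}(9)) = 1/12 · (0.0476190 − 0.111111) = -0.00529101.
Running total after k=1: 34.7755.
Correction k=2: B_{4}/4! · (f^{(3)}(21) − f^{(3)}(9)) = −1/720 · (0.000215959 − 0.00274348) = 3.51045e-06.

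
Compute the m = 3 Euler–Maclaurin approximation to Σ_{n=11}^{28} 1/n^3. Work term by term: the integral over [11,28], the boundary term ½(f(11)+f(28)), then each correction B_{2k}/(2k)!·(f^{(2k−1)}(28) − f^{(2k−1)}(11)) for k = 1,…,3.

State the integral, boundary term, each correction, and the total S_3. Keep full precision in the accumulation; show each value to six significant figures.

S_3 ≈ 0.00390953

Integral: ∫_11^28 1/x^3 dx = 0.00349448.
Endpoint term: (f(11) + f(28))/2 = (0.000751315 + 4.55539e-05)/2 = 0.000398434.
So far: 0.00389291.
Correction k=1: B_{2}/2! · (f^{(1)}(28) − f^{(1)}(11)) = 1/12 · (-4.88078e-06 − (-0.000204904)) = 1.66686e-05.
Partial sum through k=1: 0.00390958.
Correction k=2: B_{4}/4! · (f^{(3)}(28) − f^{(3)}(11)) = −1/720 · (-1.24510e-07 − (-3.38684e-05)) = -4.68666e-08.
Partial sum through k=2: 0.00390953.
Correction k=3: B_{6}/6! · (f^{(5)}(28) − f^{(5)}(11)) = 1/30240 · (-6.67016e-09 − (-1.17560e-05)) = 3.88536e-10.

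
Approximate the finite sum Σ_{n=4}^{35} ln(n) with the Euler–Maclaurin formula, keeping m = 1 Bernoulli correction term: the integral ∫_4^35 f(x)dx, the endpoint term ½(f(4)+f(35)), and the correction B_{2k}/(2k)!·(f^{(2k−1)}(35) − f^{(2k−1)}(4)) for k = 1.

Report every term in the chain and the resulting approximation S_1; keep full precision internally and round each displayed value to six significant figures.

S_1 ≈ 90.3444

Integral: ∫_4^35 ln(x) dx = 87.8920.
½[f(4) + f(35)] = ½[1.38629 + 3.55535] = 2.47082.
Integral + boundary = 90.3628.
k=1: B_{2}/(2)! × [f^{(1)}(35) − f^{(1)}(4)] = 1/12 × (0.0285714 − 0.250000) = -0.0184524.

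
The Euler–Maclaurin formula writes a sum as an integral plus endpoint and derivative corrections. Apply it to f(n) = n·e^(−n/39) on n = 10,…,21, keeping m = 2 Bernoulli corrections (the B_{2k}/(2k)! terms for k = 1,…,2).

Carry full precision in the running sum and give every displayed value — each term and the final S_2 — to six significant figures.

The integral term ∫_10^21 x·e^(−x/39) dx = 113.048.
Endpoint term: (f(10) + f(21))/2 = (7.73824 + 12.2566)/2 = 9.99740.
Integral + boundary = 123.045.
k=1: B_{2}/(2)! × [f^{(1)}(21) − f^{(1)}(10)] = 1/12 × (0.269375 − 0.575408) = -0.0255028.
Partial sum through k=1: 123.020.
k=2: B_{4}/(4)! × [f^{(3)}(21) − f^{(3)}(10)] = −1/720 × (0.000944553 − 0.00139583) = 6.26772e-07.

S_2 ≈ 123.020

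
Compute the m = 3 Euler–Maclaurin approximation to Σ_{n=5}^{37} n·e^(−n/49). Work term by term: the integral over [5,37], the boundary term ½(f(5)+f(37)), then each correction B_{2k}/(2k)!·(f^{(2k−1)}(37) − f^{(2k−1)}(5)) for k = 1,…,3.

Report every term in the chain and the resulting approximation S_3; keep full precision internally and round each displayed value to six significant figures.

Integral: ∫_5^37 x·e^(−x/49) dx = 408.896.
½[f(5) + f(37)] = ½[4.51496 + 17.3886] = 10.9518.
Running total after boundary: 419.848.
k=1: B_{2}/(2)! × [f^{(1)}(37) − f^{(1)}(5)] = 1/12 × (0.115093 − 0.810851) = -0.0579798.
Running total after k=1: 419.790.
k=2: B_{4}/(4)! × [f^{(3)}(37) − f^{(3)}(5)] = −1/720 × (0.000439408 − 0.00108989) = 9.03453e-07.
Running total after k=2: 419.790.
k=3: B_{6}/(6)! × [f^{(5)}(37) − f^{(5)}(5)] = 1/30240 × (3.46056e-07 − 7.67211e-07) = -1.39271e-11.

S_3 ≈ 419.790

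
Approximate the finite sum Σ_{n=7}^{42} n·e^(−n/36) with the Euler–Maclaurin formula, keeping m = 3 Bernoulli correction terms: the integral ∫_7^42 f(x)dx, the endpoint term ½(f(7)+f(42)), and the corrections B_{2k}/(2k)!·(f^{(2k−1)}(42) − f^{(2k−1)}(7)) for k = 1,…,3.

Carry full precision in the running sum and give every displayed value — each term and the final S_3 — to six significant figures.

S_3 ≈ 409.397

∫_7^42 x·e^(−x/36) dx evaluates to 400.036.
Endpoint term: (f(7) + f(42))/2 = (5.76304 + 13.0789)/2 = 9.42099.
Integral + boundary = 409.457.
Order-1 term: 1/12 · (-0.0519005 − 0.663207) = -0.0595923.
After k=1: 409.397.
Order-2 term: −1/720 · (0.000440514 − 0.00178225) = 1.86352e-06.
After k=2: 409.397.
Order-3 term: 1/30240 · (7.10706e-07 − 2.35552e-06) = -5.43921e-11.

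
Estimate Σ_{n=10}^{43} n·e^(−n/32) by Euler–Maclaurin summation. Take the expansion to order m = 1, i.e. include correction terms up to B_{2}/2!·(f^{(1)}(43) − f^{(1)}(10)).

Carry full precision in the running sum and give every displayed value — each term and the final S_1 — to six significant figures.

S_1 ≈ 366.431

The integral term ∫_10^43 x·e^(−x/32) dx = 357.214.
Endpoint term: (f(10) + f(43))/2 = (7.31616 + 11.2172)/2 = 9.26669.
Running total after boundary: 366.481.
k=1: B_{2}/(2)! × [f^{(1)}(43) − f^{(1)}(10)] = 1/12 × (-0.0896725 − 0.502986) = -0.0493882.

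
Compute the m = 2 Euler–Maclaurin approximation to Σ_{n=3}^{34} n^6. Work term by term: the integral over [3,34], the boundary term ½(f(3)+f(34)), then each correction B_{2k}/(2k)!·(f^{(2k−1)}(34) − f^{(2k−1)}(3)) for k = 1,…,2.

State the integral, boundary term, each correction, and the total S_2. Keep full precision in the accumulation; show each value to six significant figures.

The integral term ∫_3^34 x^6 dx = 7.50334e+09.
½[f(3) + f(34)] = ½[729.000 + 1.54480e+09] = 7.72403e+08.
Running total after boundary: 8.27574e+09.
Correction k=1: B_{2}/2! · (f^{(1)}(34) − f^{(1)}(3)) = 1/12 · (2.72613e+08 − 1458.00) = 2.27176e+07.
After k=1: 8.29846e+09.
Correction k=2: B_{4}/4! · (f^{(3)}(34) − f^{(3)}(3)) = −1/720 · (4.71648e+06 − 3240.00) = -6546.17.

S_2 ≈ 8.29845e+09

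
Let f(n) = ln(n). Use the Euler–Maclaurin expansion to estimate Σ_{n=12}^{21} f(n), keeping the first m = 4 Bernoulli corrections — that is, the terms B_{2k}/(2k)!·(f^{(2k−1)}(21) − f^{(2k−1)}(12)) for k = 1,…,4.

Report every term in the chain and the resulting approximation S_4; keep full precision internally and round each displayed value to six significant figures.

∫_12^21 ln(x) dx evaluates to 25.1161.
Boundary: ½(f(12) + f(21)) = ½(2.48491 + 3.04452) = 2.76471.
Running total after boundary: 27.8808.
Correction k=1: B_{2}/2! · (f^{(1)}(21) − f^{(1)}(12)) = 1/12 · (0.0476190 − 0.0833333) = -0.00297619.
Running total after k=1: 27.8778.
Correction k=2: B_{4}/4! · (f^{(3)}(21) − f^{(3)}(12)) = −1/720 · (0.000215959 − 0.00115741) = 1.30757e-06.
Running total after k=2: 27.8778.
Correction k=3: B_{6}/6! · (f^{(5)}(21) − f^{(5)}(12)) = 1/30240 · (5.87645e-06 − 9.64506e-05) = -2.99518e-09.
Running total after k=3: 27.8778.
Correction k=4: B_{8}/8! · (f^{(7)}(21) − f^{(7)}(12)) = −1/1209600 · (3.99758e-07 − 2.00939e-05) = 1.62815e-11.

S_4 ≈ 27.8778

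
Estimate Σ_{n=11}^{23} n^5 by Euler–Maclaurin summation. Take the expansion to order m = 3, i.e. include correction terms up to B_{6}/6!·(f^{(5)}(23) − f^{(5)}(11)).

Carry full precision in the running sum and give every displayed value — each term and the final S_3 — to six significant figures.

S_3 ≈ 2.77866e+07

Integral: ∫_11^23 x^5 dx = 2.43774e+07.
Boundary: ½(f(11) + f(23)) = ½(161051 + 6.43634e+06) = 3.29870e+06.
Running total after boundary: 2.76761e+07.
Order-1 term: 1/12 · (1.39920e+06 − 73205.0) = 110500.
Partial sum through k=1: 2.77866e+07.
Order-2 term: −1/720 · (31740.0 − 7260.00) = -34.0000.
Partial sum through k=2: 2.77866e+07.
Order-3 term: 1/30240 · (120.000 − 120.000) = 0.00000.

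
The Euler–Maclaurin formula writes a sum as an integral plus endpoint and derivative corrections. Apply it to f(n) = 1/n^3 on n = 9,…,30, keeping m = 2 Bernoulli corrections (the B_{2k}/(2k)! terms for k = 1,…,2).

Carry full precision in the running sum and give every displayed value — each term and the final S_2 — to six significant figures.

S_2 ≈ 0.00635931

∫_9^30 1/x^3 dx evaluates to 0.00561728.
Endpoint term: (f(9) + f(30))/2 = (0.00137174 + 3.70370e-05)/2 = 0.000704390.
Integral + boundary = 0.00632167.
k=1: B_{2}/(2)! × [f^{(1)}(30) − f^{(1)}(9)] = 1/12 × (-3.70370e-06 − (-0.000457247)) = 3.77953e-05.
Partial sum through k=1: 0.00635947.
k=2: B_{4}/(4)! × [f^{(3)}(30) − f^{(3)}(9)] = −1/720 × (-8.23045e-08 − (-0.000112901)) = -1.56692e-07.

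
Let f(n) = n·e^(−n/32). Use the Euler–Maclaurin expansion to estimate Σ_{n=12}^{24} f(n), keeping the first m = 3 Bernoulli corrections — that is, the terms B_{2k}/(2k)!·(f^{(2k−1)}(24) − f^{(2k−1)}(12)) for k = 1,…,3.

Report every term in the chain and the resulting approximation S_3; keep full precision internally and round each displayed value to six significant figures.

The integral term ∫_12^24 x·e^(−x/32) dx = 121.222.
½[f(12) + f(24)] = ½[8.24747 + 11.3368] = 9.79213.
Integral + boundary = 131.015.
Order-1 term: 1/12 · (0.118092 − 0.429556) = -0.0259553.
Running total after k=1: 130.989.
Order-2 term: −1/720 · (0.00103791 − 0.00176185) = 1.00547e-06.
Running total after k=2: 130.989.
Order-3 term: 1/30240 · (1.91456e-06 − 3.03146e-06) = -3.69345e-11.

S_3 ≈ 130.989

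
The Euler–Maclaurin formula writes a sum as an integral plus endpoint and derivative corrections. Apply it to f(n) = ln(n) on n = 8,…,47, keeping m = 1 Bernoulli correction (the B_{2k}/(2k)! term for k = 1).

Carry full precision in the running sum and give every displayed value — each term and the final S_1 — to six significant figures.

S_1 ≈ 128.278

The integral term ∫_8^47 ln(x) dx = 125.321.
Endpoint term: (f(8) + f(47))/2 = (2.07944 + 3.85015)/2 = 2.96479.
Integral + boundary = 128.286.
Order-1 term: 1/12 · (0.0212766 − 0.125000) = -0.00864362.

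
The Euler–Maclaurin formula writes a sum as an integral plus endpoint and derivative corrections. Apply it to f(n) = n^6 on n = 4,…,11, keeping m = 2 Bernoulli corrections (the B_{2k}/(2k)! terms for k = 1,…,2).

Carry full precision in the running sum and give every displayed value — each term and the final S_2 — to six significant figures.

S_2 ≈ 3.74917e+06

Integral: ∫_4^11 x^6 dx = 2.78154e+06.
Endpoint term: (f(4) + f(11))/2 = (4096.00 + 1.77156e+06)/2 = 887828.
So far: 3.66937e+06.
k=1: B_{2}/(2)! × [f^{(1)}(11) − f^{(1)}(4)] = 1/12 × (966306 − 6144.00) = 80013.5.
Running total after k=1: 3.74938e+06.
k=2: B_{4}/(4)! × [f^{(3)}(11) − f^{(3)}(4)] = −1/720 × (159720 − 7680.00) = -211.167.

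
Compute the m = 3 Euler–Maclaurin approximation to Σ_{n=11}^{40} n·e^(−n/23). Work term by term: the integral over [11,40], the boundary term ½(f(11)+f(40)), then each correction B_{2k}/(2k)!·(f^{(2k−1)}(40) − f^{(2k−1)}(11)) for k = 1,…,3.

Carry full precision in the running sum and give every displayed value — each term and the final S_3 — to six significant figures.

∫_11^40 x·e^(−x/23) dx evaluates to 230.181.
½[f(11) + f(40)] = ½[6.81847 + 7.02692] = 6.92269.
Running total after boundary: 237.103.
Correction k=1: B_{2}/2! · (f^{(1)}(40) − f^{(1)}(11)) = 1/12 · (-0.129845 − 0.323405) = -0.0377709.
After k=1: 237.066.
Correction k=2: B_{4}/4! · (f^{(3)}(40) − f^{(3)}(11)) = −1/720 · (0.000418716 − 0.00295487) = 3.52244e-06.
After k=2: 237.066.
Correction k=3: B_{6}/6! · (f^{(5)}(40) − f^{(5)}(11)) = 1/30240 · (2.04704e-06 − 1.00159e-05) = -2.63519e-10.

S_3 ≈ 237.066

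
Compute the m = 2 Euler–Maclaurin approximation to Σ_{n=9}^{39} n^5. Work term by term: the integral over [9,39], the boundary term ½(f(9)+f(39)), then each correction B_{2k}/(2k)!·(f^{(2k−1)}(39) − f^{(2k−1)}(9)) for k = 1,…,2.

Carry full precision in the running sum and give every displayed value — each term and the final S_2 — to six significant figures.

S_2 ≈ 6.32471e+08

Integral: ∫_9^39 x^5 dx = 5.86369e+08.
Endpoint term: (f(9) + f(39))/2 = (59049.0 + 9.02242e+07)/2 = 4.51416e+07.
So far: 6.31510e+08.
k=1: B_{2}/(2)! × [f^{(1)}(39) − f^{(1)}(9)] = 1/12 × (1.15672e+07 − 32805.0) = 961200.
After k=1: 6.32472e+08.
k=2: B_{4}/(4)! × [f^{(3)}(39) − f^{(3)}(9)] = −1/720 × (91260.0 − 4860.00) = -120.000.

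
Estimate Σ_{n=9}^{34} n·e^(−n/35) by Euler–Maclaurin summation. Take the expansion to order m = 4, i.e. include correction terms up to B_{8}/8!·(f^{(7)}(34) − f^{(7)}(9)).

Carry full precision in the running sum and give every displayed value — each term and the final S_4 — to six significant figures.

S_4 ≈ 286.506

∫_9^34 x·e^(−x/35) dx evaluates to 276.638.
Boundary: ½(f(9) + f(34)) = ½(6.95932 + 12.8704) = 9.91487.
So far: 286.553.
Correction k=1: B_{2}/2! · (f^{(1)}(34) − f^{(1)}(9)) = 1/12 · (0.0108155 − 0.574420) = -0.0469670.
Running total after k=1: 286.506.
Correction k=2: B_{4}/4! · (f^{(3)}(34) − f^{(3)}(9)) = −1/720 · (0.000626857 − 0.00173138) = 1.53405e-06.
Running total after k=2: 286.506.
Correction k=3: B_{6}/6! · (f^{(5)}(34) − f^{(5)}(9)) = 1/30240 · (1.01623e-06 − 2.44395e-06) = -4.72129e-11.
Running total after k=3: 286.506.
Correction k=4: B_{8}/8! · (f^{(7)}(34) − f^{(7)}(9)) = −1/1209600 · (1.24142e-09 − 2.83635e-09) = 1.31856e-15.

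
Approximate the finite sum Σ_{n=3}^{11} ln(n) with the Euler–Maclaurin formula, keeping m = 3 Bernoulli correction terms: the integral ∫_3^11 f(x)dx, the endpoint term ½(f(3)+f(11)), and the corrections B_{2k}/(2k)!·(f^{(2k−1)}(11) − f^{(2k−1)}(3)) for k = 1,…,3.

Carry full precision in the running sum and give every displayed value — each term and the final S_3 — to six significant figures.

S_3 ≈ 16.8092

Integral: ∫_3^11 ln(x) dx = 15.0810.
½[f(3) + f(11)] = ½[1.09861 + 2.39790] = 1.74825.
Integral + boundary = 16.8293.
k=1: B_{2}/(2)! × [f^{(1)}(11) − f^{(1)}(3)] = 1/12 × (0.0909091 − 0.333333) = -0.0202020.
Partial sum through k=1: 16.8091.
k=2: B_{4}/(4)! × [f^{(3)}(11) − f^{(3)}(3)] = −1/720 × (0.00150263 − 0.0740741) = 0.000100794.
Partial sum through k=2: 16.8092.
k=3: B_{6}/(6)! × [f^{(5)}(11) − f^{(5)}(3)] = 1/30240 × (0.000149021 − 0.0987654) = -3.26112e-06.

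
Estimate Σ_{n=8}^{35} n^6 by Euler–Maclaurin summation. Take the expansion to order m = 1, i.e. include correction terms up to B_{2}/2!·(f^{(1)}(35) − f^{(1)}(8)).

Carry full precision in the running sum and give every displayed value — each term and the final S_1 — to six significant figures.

S_1 ≈ 1.01365e+10

Integral: ∫_8^35 x^6 dx = 9.19103e+09.
½[f(8) + f(35)] = ½[262144 + 1.83827e+09] = 9.19264e+08.
Integral + boundary = 1.01103e+10.
k=1: B_{2}/(2)! × [f^{(1)}(35) − f^{(1)}(8)] = 1/12 × (3.15131e+08 − 196608) = 2.62446e+07.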